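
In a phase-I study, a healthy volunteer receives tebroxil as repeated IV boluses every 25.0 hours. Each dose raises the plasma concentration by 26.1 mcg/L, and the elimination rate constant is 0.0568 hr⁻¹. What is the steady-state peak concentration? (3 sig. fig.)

Fraction remaining after one interval: e^(−kτ) = e^(−0.05680 × 25.0) = 0.2417
R = 1 / (1 − 0.2417) = 1.319
Css,max = 26.1 × 1.319 ≈ 34.4 mcg/L

34.4 mcg/L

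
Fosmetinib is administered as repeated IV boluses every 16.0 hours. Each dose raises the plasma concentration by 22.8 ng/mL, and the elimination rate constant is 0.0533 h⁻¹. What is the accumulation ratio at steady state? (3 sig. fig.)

Fraction remaining after one interval: e^(−kτ) = e^(−0.05330 × 16.0) = 0.4262
R = 1 / (1 − 0.4262) = 1 / 0.5738 ≈ 1.74

1.74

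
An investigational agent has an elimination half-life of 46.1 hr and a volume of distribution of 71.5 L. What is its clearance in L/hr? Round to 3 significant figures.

k = ln 2 / t½ = ln 2 / 46.1 = 0.01504 hr⁻¹
CL = k · V = 0.01504 × 71.5 ≈ 1.08 L/hr

1.08 L/hr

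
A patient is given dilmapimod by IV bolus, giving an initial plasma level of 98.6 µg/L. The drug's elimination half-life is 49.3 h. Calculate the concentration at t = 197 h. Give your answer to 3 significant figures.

k = ln 2 / 49.3 = 0.01406 h⁻¹
197 h is 3.996 half-lives, so C = 98.6 × (1/2)^3.996 = 98.6 × 0.06268 ≈ 6.18 µg/L

6.18 µg/L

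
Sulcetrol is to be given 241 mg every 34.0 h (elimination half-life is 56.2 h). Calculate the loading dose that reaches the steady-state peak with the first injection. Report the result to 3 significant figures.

704 mg

k = ln 2 / 56.2 = 0.01233 h⁻¹
Accumulation ratio R = 1 / (1 − e^(−kτ)) = 1 / (1 − e^(−0.01233×34.0)) = 1 / (1 − 0.6575) = 2.920
Loading dose = maintenance dose × R = 241 × 2.920 ≈ 704 mg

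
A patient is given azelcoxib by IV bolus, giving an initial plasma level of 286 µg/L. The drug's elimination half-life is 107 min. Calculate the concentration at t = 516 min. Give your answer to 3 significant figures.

10.1 µg/L

k = ln 2 / 107 = 0.006478 min⁻¹
516 min is 4.822 half-lives, so C = 286 × (1/2)^4.822 = 286 × 0.03534 ≈ 10.1 µg/L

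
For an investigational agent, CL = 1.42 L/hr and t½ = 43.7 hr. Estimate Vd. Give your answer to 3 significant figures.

89.5 L

k = ln 2 / t½ = ln 2 / 43.7 = 0.01586 hr⁻¹
V = CL / k = 1.42 / 0.01586 ≈ 89.5 L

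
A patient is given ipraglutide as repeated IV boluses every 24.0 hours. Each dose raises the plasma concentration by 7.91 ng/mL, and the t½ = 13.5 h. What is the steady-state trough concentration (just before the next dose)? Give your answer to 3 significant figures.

k = ln 2 / 13.5 = 0.05134 h⁻¹
Fraction remaining after one interval: e^(−kτ) = e^(−0.05134 × 24.0) = 0.2916
R = 1 / (1 − 0.2916) = 1.412
Css,max = 7.91 × 1.412 = 11.17 ng/mL
Css,min = Css,max × e^(−kτ) = 11.17 × 0.2916 ≈ 3.26 ng/mL

3.26 ng/mL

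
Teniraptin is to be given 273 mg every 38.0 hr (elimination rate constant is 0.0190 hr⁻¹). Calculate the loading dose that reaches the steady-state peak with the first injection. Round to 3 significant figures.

Accumulation ratio R = 1 / (1 − e^(−kτ)) = 1 / (1 − e^(−0.01900×38.0)) = 1 / (1 − 0.4858) = 1.945
Loading dose = maintenance dose × R = 273 × 1.945 ≈ 531 mg

531 mg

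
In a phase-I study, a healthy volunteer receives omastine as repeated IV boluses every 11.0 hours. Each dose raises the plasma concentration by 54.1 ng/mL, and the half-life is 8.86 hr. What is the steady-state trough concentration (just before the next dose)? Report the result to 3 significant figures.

k = ln 2 / 8.86 = 0.07823 hr⁻¹
Fraction remaining after one interval: e^(−kτ) = e^(−0.07823 × 11.0) = 0.4229
R = 1 / (1 − 0.4229) = 1.733
Css,max = 54.1 × 1.733 = 93.75 ng/mL
Css,min = Css,max × e^(−kτ) = 93.75 × 0.4229 ≈ 39.6 ng/mL

39.6 ng/mL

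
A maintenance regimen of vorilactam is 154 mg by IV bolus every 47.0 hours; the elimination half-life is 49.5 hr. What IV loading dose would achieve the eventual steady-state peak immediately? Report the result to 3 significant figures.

319 mg

k = ln 2 / 49.5 = 0.01400 hr⁻¹
Accumulation ratio R = 1 / (1 − e^(−kτ)) = 1 / (1 − e^(−0.01400×47.0)) = 1 / (1 − 0.5178) = 2.074
Loading dose = maintenance dose × R = 154 × 2.074 ≈ 319 mg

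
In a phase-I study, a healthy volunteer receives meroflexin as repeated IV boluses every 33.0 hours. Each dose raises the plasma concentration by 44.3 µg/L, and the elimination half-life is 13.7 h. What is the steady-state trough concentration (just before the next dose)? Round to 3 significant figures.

k = ln 2 / 13.7 = 0.05059 h⁻¹
Fraction remaining after one interval: e^(−kτ) = e^(−0.05059 × 33.0) = 0.1883
R = 1 / (1 − 0.1883) = 1.232
Css,max = 44.3 × 1.232 = 54.58 µg/L
Css,min = Css,max × e^(−kτ) = 54.58 × 0.1883 ≈ 10.3 µg/L

10.3 µg/L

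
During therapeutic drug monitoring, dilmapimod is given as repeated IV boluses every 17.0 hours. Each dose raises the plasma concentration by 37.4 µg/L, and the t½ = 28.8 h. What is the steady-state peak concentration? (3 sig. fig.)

111 µg/L

k = ln 2 / 28.8 = 0.02407 h⁻¹
Fraction remaining after one interval: e^(−kτ) = e^(−0.02407 × 17.0) = 0.6642
R = 1 / (1 − 0.6642) = 2.978
Css,max = 37.4 × 2.978 ≈ 111 µg/L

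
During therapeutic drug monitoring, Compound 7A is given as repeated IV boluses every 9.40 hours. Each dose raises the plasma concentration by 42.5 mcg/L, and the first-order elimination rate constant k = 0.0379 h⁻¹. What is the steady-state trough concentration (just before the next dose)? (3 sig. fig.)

Fraction remaining after one interval: e^(−kτ) = e^(−0.03790 × 9.40) = 0.7003
R = 1 / (1 − 0.7003) = 3.337
Css,max = 42.5 × 3.337 = 141.8 mcg/L
Css,min = Css,max × e^(−kτ) = 141.8 × 0.7003 ≈ 99.3 mcg/L

99.3 mcg/L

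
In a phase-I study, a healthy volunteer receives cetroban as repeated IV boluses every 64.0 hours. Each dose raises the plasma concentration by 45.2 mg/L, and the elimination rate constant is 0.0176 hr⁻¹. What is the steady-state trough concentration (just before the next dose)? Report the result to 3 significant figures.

Fraction remaining after one interval: e^(−kτ) = e^(−0.01760 × 64.0) = 0.3242
R = 1 / (1 − 0.3242) = 1.480
Css,max = 45.2 × 1.480 = 66.88 mg/L
Css,min = Css,max × e^(−kτ) = 66.88 × 0.3242 ≈ 21.7 mg/L

21.7 mg/L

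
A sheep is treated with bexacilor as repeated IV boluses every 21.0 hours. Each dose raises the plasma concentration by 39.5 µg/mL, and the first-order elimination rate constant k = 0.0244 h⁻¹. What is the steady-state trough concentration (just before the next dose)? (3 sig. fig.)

Fraction remaining after one interval: e^(−kτ) = e^(−0.02440 × 21.0) = 0.5991
R = 1 / (1 − 0.5991) = 2.494
Css,max = 39.5 × 2.494 = 98.52 µg/mL
Css,min = Css,max × e^(−kτ) = 98.52 × 0.5991 ≈ 59.0 µg/mL

59.0 µg/mL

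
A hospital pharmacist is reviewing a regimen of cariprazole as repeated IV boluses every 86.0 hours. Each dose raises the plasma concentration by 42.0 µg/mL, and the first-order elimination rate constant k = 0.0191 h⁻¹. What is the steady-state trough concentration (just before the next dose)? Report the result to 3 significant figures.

Fraction remaining after one interval: e^(−kτ) = e^(−0.01910 × 86.0) = 0.1935
R = 1 / (1 − 0.1935) = 1.240
Css,max = 42.0 × 1.240 = 52.08 µg/mL
Css,min = Css,max × e^(−kτ) = 52.08 × 0.1935 ≈ 10.1 µg/mL

10.1 µg/mL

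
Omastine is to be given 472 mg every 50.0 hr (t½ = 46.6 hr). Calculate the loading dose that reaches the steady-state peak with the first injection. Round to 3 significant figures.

900 mg

k = ln 2 / 46.6 = 0.01487 hr⁻¹
Accumulation ratio R = 1 / (1 − e^(−kτ)) = 1 / (1 − e^(−0.01487×50.0)) = 1 / (1 − 0.4753) = 1.906
Loading dose = maintenance dose × R = 472 × 1.906 ≈ 900 mg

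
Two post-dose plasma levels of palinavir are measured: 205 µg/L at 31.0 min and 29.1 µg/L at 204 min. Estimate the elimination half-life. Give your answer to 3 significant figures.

61.4 minutes

k = ln(C₁/C₂) / (t₂ − t₁) = ln(205/29.1) / (204 − 31.0)
  = 1.952 / 173.0 = 0.01128 min⁻¹
t½ = ln 2 / k = ln 2 / 0.01128 ≈ 61.4 minutes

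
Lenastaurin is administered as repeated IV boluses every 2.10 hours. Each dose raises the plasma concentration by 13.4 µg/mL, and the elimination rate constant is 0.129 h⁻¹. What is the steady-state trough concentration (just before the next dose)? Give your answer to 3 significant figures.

Fraction remaining after one interval: e^(−kτ) = e^(−0.1290 × 2.10) = 0.7627
R = 1 / (1 − 0.7627) = 4.214
Css,max = 13.4 × 4.214 = 56.47 µg/mL
Css,min = Css,max × e^(−kτ) = 56.47 × 0.7627 ≈ 43.1 µg/mL

43.1 µg/mL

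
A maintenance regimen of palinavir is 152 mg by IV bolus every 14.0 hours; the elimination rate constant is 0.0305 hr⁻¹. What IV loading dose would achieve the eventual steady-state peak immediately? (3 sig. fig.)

Accumulation ratio R = 1 / (1 − e^(−kτ)) = 1 / (1 − e^(−0.03050×14.0)) = 1 / (1 − 0.6525) = 2.877
Loading dose = maintenance dose × R = 152 × 2.877 ≈ 437 mg

437 mg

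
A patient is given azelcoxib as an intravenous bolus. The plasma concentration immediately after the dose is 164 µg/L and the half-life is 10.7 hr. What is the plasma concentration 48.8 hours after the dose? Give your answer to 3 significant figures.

k = ln 2 / 10.7 = 0.06478 hr⁻¹
48.8 hr is 4.561 half-lives, so C = 164 × (1/2)^4.561 = 164 × 0.04237 ≈ 6.95 µg/L

6.95 µg/L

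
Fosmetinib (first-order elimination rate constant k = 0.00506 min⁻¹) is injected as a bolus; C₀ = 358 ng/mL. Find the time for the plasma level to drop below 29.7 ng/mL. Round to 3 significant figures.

492 minutes

C(t) = C₀ e^(−kt)  ⇒  t = ln(C₀/C) / k
t = ln(358/29.7) / 0.005060 = 2.489 / 0.005060 ≈ 492 minutes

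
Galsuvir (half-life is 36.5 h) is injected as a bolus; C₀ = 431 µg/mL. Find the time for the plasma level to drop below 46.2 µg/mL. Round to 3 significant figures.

118 hours

k = ln 2 / 36.5 = 0.01899 h⁻¹
C(t) = C₀ e^(−kt)  ⇒  t = ln(C₀/C) / k
t = ln(431/46.2) / 0.01899 = 2.233 / 0.01899 ≈ 118 hours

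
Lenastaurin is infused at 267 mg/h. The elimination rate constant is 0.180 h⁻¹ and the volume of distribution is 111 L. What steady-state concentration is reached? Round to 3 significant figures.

13.4 µg/mL

CL = k · V = 0.180 × 111 = 19.98 L/h
Css = rate / CL = 267 / 19.98 ≈ 13.4 µg/mL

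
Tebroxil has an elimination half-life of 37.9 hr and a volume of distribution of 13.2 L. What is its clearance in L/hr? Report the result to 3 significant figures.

k = ln 2 / t½ = ln 2 / 37.9 = 0.01829 hr⁻¹
CL = k · V = 0.01829 × 13.2 ≈ 0.241 L/hr

0.241 L/hr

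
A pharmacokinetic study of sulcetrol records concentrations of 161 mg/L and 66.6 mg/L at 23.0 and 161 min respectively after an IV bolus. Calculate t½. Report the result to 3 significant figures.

108 minutes

k = ln(C₁/C₂) / (t₂ − t₁) = ln(161/66.6) / (161 − 23.0)
  = 0.8827 / 138.0 = 0.006396 min⁻¹
t½ = ln 2 / k = ln 2 / 0.006396 ≈ 108 minutes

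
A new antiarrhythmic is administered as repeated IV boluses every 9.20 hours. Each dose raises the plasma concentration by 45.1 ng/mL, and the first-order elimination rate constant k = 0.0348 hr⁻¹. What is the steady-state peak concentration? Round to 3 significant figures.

Fraction remaining after one interval: e^(−kτ) = e^(−0.03480 × 9.20) = 0.7260
R = 1 / (1 − 0.7260) = 3.650
Css,max = 45.1 × 3.650 ≈ 165 ng/mL

165 ng/mL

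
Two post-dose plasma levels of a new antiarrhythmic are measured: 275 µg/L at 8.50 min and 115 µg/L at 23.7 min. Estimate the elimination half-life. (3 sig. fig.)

k = ln(C₁/C₂) / (t₂ − t₁) = ln(275/115) / (23.7 − 8.50)
  = 0.8718 / 15.20 = 0.05736 min⁻¹
t½ = ln 2 / k = ln 2 / 0.05736 ≈ 12.1 minutes

12.1 minutes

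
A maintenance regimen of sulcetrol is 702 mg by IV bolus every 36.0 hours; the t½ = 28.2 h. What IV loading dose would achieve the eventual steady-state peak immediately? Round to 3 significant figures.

k = ln 2 / 28.2 = 0.02458 h⁻¹
Accumulation ratio R = 1 / (1 − e^(−kτ)) = 1 / (1 − e^(−0.02458×36.0)) = 1 / (1 − 0.4128) = 1.703
Loading dose = maintenance dose × R = 702 × 1.703 ≈ 1200 mg

1200 mg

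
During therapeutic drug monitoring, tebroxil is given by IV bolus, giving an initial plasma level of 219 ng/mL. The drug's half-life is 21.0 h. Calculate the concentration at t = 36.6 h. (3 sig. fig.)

k = ln 2 / 21.0 = 0.03301 h⁻¹
36.6 h is 1.743 half-lives, so C = 219 × (1/2)^1.743 = 219 × 0.2988 ≈ 65.4 ng/mL

65.4 ng/mL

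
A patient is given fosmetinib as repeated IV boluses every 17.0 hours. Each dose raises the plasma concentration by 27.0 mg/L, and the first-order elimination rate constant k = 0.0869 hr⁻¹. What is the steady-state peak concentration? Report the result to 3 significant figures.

35.0 mg/L

Fraction remaining after one interval: e^(−kτ) = e^(−0.08690 × 17.0) = 0.2283
R = 1 / (1 − 0.2283) = 1.296
Css,max = 27.0 × 1.296 ≈ 35.0 mg/L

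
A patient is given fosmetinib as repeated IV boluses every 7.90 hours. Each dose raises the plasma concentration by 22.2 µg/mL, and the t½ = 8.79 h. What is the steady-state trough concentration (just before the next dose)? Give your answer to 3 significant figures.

25.7 µg/mL

k = ln 2 / 8.79 = 0.07886 h⁻¹
Fraction remaining after one interval: e^(−kτ) = e^(−0.07886 × 7.90) = 0.5364
R = 1 / (1 − 0.5364) = 2.157
Css,max = 22.2 × 2.157 = 47.88 µg/mL
Css,min = Css,max × e^(−kτ) = 47.88 × 0.5364 ≈ 25.7 µg/mL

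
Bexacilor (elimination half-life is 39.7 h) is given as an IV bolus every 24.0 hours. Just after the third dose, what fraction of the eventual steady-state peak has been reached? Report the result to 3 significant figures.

k = ln 2 / 39.7 = 0.01746 h⁻¹
f_n = 1 − e^(−nkτ) = 1 − e^(−3 × 0.01746 × 24.0) = 1 − e^(−1.257) = 1 − 0.2845 ≈ 0.716

0.716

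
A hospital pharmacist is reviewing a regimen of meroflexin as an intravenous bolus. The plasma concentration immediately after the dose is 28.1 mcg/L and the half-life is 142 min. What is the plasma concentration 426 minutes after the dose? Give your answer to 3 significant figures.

3.51 mcg/L

k = ln 2 / 142 = 0.004881 min⁻¹
C(t) = C₀ e^(−kt) = 28.1 × e^(−0.004881 × 426) = 28.1 × e^(−2.079) = 28.1 × 0.1250 ≈ 3.51 mcg/L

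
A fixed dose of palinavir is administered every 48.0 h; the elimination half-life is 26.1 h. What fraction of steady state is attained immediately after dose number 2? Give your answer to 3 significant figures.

k = ln 2 / 26.1 = 0.02656 h⁻¹
f_n = 1 − e^(−nkτ) = 1 − e^(−2 × 0.02656 × 48.0) = 1 − e^(−2.550) = 1 − 0.07812 ≈ 0.922

0.922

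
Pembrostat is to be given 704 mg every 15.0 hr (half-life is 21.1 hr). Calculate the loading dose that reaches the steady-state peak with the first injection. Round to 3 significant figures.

1810 mg

k = ln 2 / 21.1 = 0.03285 hr⁻¹
Accumulation ratio R = 1 / (1 − e^(−kτ)) = 1 / (1 − e^(−0.03285×15.0)) = 1 / (1 − 0.6109) = 2.570
Loading dose = maintenance dose × R = 704 × 2.570 ≈ 1810 mg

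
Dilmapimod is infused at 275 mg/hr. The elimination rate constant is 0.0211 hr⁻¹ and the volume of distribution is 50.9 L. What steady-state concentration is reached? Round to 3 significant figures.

256 mg/L

CL = k · V = 0.0211 × 50.9 = 1.074 L/hr
Css = rate / CL = 275 / 1.074 ≈ 256 mg/L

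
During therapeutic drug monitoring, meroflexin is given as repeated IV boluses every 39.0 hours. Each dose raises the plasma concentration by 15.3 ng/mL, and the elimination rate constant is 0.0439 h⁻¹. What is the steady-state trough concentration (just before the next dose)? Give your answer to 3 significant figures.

Fraction remaining after one interval: e^(−kτ) = e^(−0.04390 × 39.0) = 0.1805
R = 1 / (1 − 0.1805) = 1.220
Css,max = 15.3 × 1.220 = 18.67 ng/mL
Css,min = Css,max × e^(−kτ) = 18.67 × 0.1805 ≈ 3.37 ng/mL

3.37 ng/mL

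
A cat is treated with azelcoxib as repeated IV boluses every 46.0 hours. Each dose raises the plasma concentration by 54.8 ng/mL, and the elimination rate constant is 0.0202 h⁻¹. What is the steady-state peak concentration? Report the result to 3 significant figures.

90.6 ng/mL

Fraction remaining after one interval: e^(−kτ) = e^(−0.02020 × 46.0) = 0.3949
R = 1 / (1 − 0.3949) = 1.653
Css,max = 54.8 × 1.653 ≈ 90.6 ng/mL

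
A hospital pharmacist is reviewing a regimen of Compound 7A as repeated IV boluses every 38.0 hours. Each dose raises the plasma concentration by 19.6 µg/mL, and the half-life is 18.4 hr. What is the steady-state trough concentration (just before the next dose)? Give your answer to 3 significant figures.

6.15 µg/mL

k = ln 2 / 18.4 = 0.03767 hr⁻¹
Fraction remaining after one interval: e^(−kτ) = e^(−0.03767 × 38.0) = 0.2390
R = 1 / (1 − 0.2390) = 1.314
Css,max = 19.6 × 1.314 = 25.75 µg/mL
Css,min = Css,max × e^(−kτ) = 25.75 × 0.2390 ≈ 6.15 µg/mL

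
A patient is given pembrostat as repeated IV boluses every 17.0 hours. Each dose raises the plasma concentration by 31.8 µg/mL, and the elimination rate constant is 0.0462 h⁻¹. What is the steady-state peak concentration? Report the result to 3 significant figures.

58.4 µg/mL

Fraction remaining after one interval: e^(−kτ) = e^(−0.04620 × 17.0) = 0.4559
R = 1 / (1 − 0.4559) = 1.838
Css,max = 31.8 × 1.838 ≈ 58.4 µg/mL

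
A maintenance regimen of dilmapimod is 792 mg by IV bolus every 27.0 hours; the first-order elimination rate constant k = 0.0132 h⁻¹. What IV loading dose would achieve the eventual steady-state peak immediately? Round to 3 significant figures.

2640 mg

Accumulation ratio R = 1 / (1 − e^(−kτ)) = 1 / (1 − e^(−0.01320×27.0)) = 1 / (1 − 0.7002) = 3.335
Loading dose = maintenance dose × R = 792 × 3.335 ≈ 2640 mg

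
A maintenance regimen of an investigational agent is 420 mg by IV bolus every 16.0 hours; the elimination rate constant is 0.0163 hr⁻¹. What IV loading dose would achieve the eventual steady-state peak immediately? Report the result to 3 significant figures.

Accumulation ratio R = 1 / (1 − e^(−kτ)) = 1 / (1 − e^(−0.01630×16.0)) = 1 / (1 − 0.7704) = 4.356
Loading dose = maintenance dose × R = 420 × 4.356 ≈ 1830 mg

1830 mg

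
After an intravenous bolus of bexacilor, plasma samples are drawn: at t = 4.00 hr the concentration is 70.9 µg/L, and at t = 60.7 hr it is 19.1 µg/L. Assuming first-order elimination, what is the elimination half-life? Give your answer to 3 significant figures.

k = ln(C₁/C₂) / (t₂ − t₁) = ln(70.9/19.1) / (60.7 − 4.00)
  = 1.312 / 56.70 = 0.02313 hr⁻¹
t½ = ln 2 / k = ln 2 / 0.02313 ≈ 30.0 hours

30.0 hours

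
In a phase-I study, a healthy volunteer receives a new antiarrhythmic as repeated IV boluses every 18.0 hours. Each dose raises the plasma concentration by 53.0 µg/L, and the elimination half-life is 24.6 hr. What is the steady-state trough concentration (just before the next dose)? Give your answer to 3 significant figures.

80.2 µg/L

k = ln 2 / 24.6 = 0.02818 hr⁻¹
Fraction remaining after one interval: e^(−kτ) = e^(−0.02818 × 18.0) = 0.6022
R = 1 / (1 − 0.6022) = 2.514
Css,max = 53.0 × 2.514 = 133.2 µg/L
Css,min = Css,max × e^(−kτ) = 133.2 × 0.6022 ≈ 80.2 µg/L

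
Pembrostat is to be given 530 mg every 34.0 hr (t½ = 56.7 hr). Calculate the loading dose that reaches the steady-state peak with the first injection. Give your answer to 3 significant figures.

k = ln 2 / 56.7 = 0.01222 hr⁻¹
Accumulation ratio R = 1 / (1 − e^(−kτ)) = 1 / (1 − e^(−0.01222×34.0)) = 1 / (1 − 0.6599) = 2.940
Loading dose = maintenance dose × R = 530 × 2.940 ≈ 1560 mg

1560 mg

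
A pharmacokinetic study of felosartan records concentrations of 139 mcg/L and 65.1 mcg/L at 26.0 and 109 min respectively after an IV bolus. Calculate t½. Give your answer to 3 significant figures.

k = ln(C₁/C₂) / (t₂ − t₁) = ln(139/65.1) / (109 − 26.0)
  = 0.7585 / 83.00 = 0.009139 min⁻¹
t½ = ln 2 / k = ln 2 / 0.009139 ≈ 75.8 minutes

75.8 minutes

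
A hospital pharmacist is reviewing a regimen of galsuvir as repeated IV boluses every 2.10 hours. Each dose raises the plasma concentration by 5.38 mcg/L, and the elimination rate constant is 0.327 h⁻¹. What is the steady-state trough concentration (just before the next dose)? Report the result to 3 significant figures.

5.45 mcg/L

Fraction remaining after one interval: e^(−kτ) = e^(−0.3270 × 2.10) = 0.5032
R = 1 / (1 − 0.5032) = 2.013
Css,max = 5.38 × 2.013 = 10.83 mcg/L
Css,min = Css,max × e^(−kτ) = 10.83 × 0.5032 ≈ 5.45 mcg/L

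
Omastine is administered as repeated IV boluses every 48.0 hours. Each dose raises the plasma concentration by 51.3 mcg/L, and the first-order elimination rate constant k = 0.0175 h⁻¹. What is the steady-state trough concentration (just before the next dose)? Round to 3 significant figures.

Fraction remaining after one interval: e^(−kτ) = e^(−0.01750 × 48.0) = 0.4317
R = 1 / (1 − 0.4317) = 1.760
Css,max = 51.3 × 1.760 = 90.27 mcg/L
Css,min = Css,max × e^(−kτ) = 90.27 × 0.4317 ≈ 39.0 mcg/L

39.0 mcg/L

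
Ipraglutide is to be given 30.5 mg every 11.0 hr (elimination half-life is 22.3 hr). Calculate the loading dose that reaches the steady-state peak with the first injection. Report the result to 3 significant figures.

105 mg

k = ln 2 / 22.3 = 0.03108 hr⁻¹
Accumulation ratio R = 1 / (1 − e^(−kτ)) = 1 / (1 − e^(−0.03108×11.0)) = 1 / (1 − 0.7104) = 3.453
Loading dose = maintenance dose × R = 30.5 × 3.453 ≈ 105 mg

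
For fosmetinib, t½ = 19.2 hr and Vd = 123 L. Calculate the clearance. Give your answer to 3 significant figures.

4.44 L/hr

k = ln 2 / t½ = ln 2 / 19.2 = 0.03610 hr⁻¹
CL = k · V = 0.03610 × 123 ≈ 4.44 L/hr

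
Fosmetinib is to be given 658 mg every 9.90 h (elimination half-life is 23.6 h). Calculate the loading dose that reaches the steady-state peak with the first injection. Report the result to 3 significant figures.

k = ln 2 / 23.6 = 0.02937 h⁻¹
Accumulation ratio R = 1 / (1 − e^(−kτ)) = 1 / (1 − e^(−0.02937×9.90)) = 1 / (1 − 0.7477) = 3.963
Loading dose = maintenance dose × R = 658 × 3.963 ≈ 2610 mg

2610 mg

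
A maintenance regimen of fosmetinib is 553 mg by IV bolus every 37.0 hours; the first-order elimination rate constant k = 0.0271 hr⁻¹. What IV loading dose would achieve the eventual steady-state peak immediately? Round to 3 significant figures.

873 mg

Accumulation ratio R = 1 / (1 − e^(−kτ)) = 1 / (1 − e^(−0.02710×37.0)) = 1 / (1 − 0.3669) = 1.579
Loading dose = maintenance dose × R = 553 × 1.579 ≈ 873 mg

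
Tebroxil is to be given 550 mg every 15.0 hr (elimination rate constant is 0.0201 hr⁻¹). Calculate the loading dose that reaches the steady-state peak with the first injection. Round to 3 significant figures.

Accumulation ratio R = 1 / (1 − e^(−kτ)) = 1 / (1 − e^(−0.02010×15.0)) = 1 / (1 − 0.7397) = 3.842
Loading dose = maintenance dose × R = 550 × 3.842 ≈ 2110 mg

2110 mg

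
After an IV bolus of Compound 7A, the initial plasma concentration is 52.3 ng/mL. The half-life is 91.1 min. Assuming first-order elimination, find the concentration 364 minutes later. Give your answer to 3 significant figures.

k = ln 2 / 91.1 = 0.007609 min⁻¹
C(t) = C₀ e^(−kt) = 52.3 × e^(−0.007609 × 364) = 52.3 × e^(−2.770) = 52.3 × 0.06269 ≈ 3.28 ng/mL

3.28 ng/mL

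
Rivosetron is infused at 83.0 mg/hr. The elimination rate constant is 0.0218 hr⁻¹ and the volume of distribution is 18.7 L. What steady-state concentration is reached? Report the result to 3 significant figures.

CL = k · V = 0.0218 × 18.7 = 0.4077 L/hr
Css = rate / CL = 83.0 / 0.4077 ≈ 204 µg/mL

204 µg/mL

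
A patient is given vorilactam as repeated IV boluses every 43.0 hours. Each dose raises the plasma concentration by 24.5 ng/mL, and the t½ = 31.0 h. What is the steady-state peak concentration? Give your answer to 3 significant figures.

39.7 ng/mL

k = ln 2 / 31.0 = 0.02236 h⁻¹
Fraction remaining after one interval: e^(−kτ) = e^(−0.02236 × 43.0) = 0.3823
R = 1 / (1 − 0.3823) = 1.619
Css,max = 24.5 × 1.619 ≈ 39.7 ng/mL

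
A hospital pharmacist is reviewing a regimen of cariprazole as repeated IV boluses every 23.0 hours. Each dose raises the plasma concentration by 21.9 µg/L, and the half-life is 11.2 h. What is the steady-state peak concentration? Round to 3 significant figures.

k = ln 2 / 11.2 = 0.06189 h⁻¹
Fraction remaining after one interval: e^(−kτ) = e^(−0.06189 × 23.0) = 0.2409
R = 1 / (1 − 0.2409) = 1.317
Css,max = 21.9 × 1.317 ≈ 28.8 µg/L

28.8 µg/L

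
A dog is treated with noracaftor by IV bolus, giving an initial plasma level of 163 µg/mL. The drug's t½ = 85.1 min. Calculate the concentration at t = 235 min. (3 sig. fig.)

24.0 µg/mL

k = ln 2 / 85.1 = 0.008145 min⁻¹
C(t) = C₀ e^(−kt) = 163 × e^(−0.008145 × 235) = 163 × e^(−1.914) = 163 × 0.1475 ≈ 24.0 µg/mL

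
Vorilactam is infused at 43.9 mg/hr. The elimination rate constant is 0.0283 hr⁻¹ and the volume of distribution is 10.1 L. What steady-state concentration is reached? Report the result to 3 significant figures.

154 µg/mL

CL = k · V = 0.0283 × 10.1 = 0.2858 L/hr
Css = rate / CL = 43.9 / 0.2858 ≈ 154 µg/mL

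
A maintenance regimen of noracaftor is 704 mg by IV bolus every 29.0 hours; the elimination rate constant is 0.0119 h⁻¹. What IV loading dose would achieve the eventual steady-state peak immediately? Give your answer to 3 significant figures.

Accumulation ratio R = 1 / (1 − e^(−kτ)) = 1 / (1 − e^(−0.01190×29.0)) = 1 / (1 − 0.7081) = 3.426
Loading dose = maintenance dose × R = 704 × 3.426 ≈ 2410 mg

2410 mg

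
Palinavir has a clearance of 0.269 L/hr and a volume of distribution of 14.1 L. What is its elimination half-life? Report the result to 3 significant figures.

k = CL / V = 0.269 / 14.1 = 0.01908 hr⁻¹
t½ = ln 2 / k = ln 2 / 0.01908 ≈ 36.3 hours

36.3 hours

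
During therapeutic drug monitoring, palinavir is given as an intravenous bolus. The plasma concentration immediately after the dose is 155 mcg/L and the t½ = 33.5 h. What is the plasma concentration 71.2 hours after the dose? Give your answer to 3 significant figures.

35.5 mcg/L

k = ln 2 / 33.5 = 0.02069 h⁻¹
C(t) = C₀ e^(−kt) = 155 × e^(−0.02069 × 71.2) = 155 × e^(−1.473) = 155 × 0.2292 ≈ 35.5 mcg/L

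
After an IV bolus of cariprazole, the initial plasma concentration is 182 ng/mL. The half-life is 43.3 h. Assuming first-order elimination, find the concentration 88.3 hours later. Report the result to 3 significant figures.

k = ln 2 / 43.3 = 0.01601 h⁻¹
88.3 h is 2.039 half-lives, so C = 182 × (1/2)^2.039 = 182 × 0.2433 ≈ 44.3 ng/mL

44.3 ng/mL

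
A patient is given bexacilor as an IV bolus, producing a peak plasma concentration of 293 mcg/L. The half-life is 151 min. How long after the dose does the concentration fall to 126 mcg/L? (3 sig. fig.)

k = ln 2 / 151 = 0.004590 min⁻¹
C(t) = C₀ e^(−kt)  ⇒  t = ln(C₀/C) / k
t = ln(293/126) / 0.004590 = 0.8439 / 0.004590 ≈ 184 minutes

184 minutes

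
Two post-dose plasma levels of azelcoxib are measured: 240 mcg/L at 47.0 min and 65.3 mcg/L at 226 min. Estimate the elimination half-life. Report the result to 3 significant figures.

k = ln(C₁/C₂) / (t₂ − t₁) = ln(240/65.3) / (226 − 47.0)
  = 1.302 / 179.0 = 0.007272 min⁻¹
t½ = ln 2 / k = ln 2 / 0.007272 ≈ 95.3 minutes

95.3 minutes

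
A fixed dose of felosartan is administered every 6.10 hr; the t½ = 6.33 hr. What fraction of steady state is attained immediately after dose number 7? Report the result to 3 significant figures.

0.991

k = ln 2 / 6.33 = 0.1095 hr⁻¹
f_n = 1 − e^(−nkτ) = 1 − e^(−7 × 0.1095 × 6.10) = 1 − e^(−4.676) = 1 − 0.009319 ≈ 0.991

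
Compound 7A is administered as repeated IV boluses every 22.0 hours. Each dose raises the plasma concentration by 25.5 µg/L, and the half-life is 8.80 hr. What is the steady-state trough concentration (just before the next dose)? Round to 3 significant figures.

5.48 µg/L

k = ln 2 / 8.80 = 0.07877 hr⁻¹
Fraction remaining after one interval: e^(−kτ) = e^(−0.07877 × 22.0) = 0.1768
R = 1 / (1 − 0.1768) = 1.215
Css,max = 25.5 × 1.215 = 30.98 µg/L
Css,min = Css,max × e^(−kτ) = 30.98 × 0.1768 ≈ 5.48 µg/L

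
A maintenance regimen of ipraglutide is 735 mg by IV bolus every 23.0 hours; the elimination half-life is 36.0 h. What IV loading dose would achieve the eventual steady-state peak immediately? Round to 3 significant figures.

k = ln 2 / 36.0 = 0.01925 h⁻¹
Accumulation ratio R = 1 / (1 − e^(−kτ)) = 1 / (1 − e^(−0.01925×23.0)) = 1 / (1 − 0.6422) = 2.795
Loading dose = maintenance dose × R = 735 × 2.795 ≈ 2050 mg

2050 mg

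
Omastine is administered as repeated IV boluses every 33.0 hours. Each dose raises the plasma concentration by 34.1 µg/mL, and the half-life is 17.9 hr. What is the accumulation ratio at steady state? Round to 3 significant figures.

1.39

k = ln 2 / 17.9 = 0.03872 hr⁻¹
Fraction remaining after one interval: e^(−kτ) = e^(−0.03872 × 33.0) = 0.2786
R = 1 / (1 − 0.2786) = 1 / 0.7214 ≈ 1.39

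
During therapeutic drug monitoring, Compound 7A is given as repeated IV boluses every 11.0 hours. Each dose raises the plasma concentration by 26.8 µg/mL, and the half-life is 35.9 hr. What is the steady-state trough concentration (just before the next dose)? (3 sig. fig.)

k = ln 2 / 35.9 = 0.01931 hr⁻¹
Fraction remaining after one interval: e^(−kτ) = e^(−0.01931 × 11.0) = 0.8087
R = 1 / (1 − 0.8087) = 5.226
Css,max = 26.8 × 5.226 = 140.1 µg/mL
Css,min = Css,max × e^(−kτ) = 140.1 × 0.8087 ≈ 113 µg/mL

113 µg/mL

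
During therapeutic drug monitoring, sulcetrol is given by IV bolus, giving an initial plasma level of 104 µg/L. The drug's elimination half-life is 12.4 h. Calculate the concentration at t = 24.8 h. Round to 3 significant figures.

k = ln 2 / 12.4 = 0.05590 h⁻¹
24.8 h is 2.000 half-lives, so C = 104 × (1/2)^2.000 = 104 × 0.2500 ≈ 26.0 µg/L

26.0 µg/L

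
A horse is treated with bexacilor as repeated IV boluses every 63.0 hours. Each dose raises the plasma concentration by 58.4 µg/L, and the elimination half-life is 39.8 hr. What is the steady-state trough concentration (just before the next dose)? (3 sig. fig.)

29.3 µg/L

k = ln 2 / 39.8 = 0.01742 hr⁻¹
Fraction remaining after one interval: e^(−kτ) = e^(−0.01742 × 63.0) = 0.3338
R = 1 / (1 − 0.3338) = 1.501
Css,max = 58.4 × 1.501 = 87.66 µg/L
Css,min = Css,max × e^(−kτ) = 87.66 × 0.3338 ≈ 29.3 µg/L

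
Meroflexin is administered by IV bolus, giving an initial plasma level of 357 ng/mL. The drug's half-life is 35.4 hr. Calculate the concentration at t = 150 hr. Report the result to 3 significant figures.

k = ln 2 / 35.4 = 0.01958 hr⁻¹
150 hr is 4.237 half-lives, so C = 357 × (1/2)^4.237 = 357 × 0.05302 ≈ 18.9 ng/mL

18.9 ng/mL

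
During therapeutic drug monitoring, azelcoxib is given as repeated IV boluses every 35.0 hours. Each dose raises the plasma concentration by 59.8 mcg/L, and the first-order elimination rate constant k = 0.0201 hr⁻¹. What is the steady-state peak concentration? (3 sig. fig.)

118 mcg/L

Fraction remaining after one interval: e^(−kτ) = e^(−0.02010 × 35.0) = 0.4949
R = 1 / (1 − 0.4949) = 1.980
Css,max = 59.8 × 1.980 ≈ 118 mcg/L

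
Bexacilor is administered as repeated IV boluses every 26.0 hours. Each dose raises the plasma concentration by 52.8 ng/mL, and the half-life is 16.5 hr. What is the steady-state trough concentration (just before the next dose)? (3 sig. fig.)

26.7 ng/mL

k = ln 2 / 16.5 = 0.04201 hr⁻¹
Fraction remaining after one interval: e^(−kτ) = e^(−0.04201 × 26.0) = 0.3355
R = 1 / (1 − 0.3355) = 1.505
Css,max = 52.8 × 1.505 = 79.45 ng/mL
Css,min = Css,max × e^(−kτ) = 79.45 × 0.3355 ≈ 26.7 ng/mL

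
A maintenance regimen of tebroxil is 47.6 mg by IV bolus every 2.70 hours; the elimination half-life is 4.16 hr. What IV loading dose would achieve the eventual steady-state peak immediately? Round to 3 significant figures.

k = ln 2 / 4.16 = 0.1666 hr⁻¹
Accumulation ratio R = 1 / (1 − e^(−kτ)) = 1 / (1 − e^(−0.1666×2.70)) = 1 / (1 − 0.6377) = 2.760
Loading dose = maintenance dose × R = 47.6 × 2.760 ≈ 131 mg

131 mg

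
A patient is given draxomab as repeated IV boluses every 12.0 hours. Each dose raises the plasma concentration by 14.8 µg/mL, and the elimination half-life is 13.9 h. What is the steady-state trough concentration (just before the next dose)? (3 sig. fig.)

18.1 µg/mL

k = ln 2 / 13.9 = 0.04987 h⁻¹
Fraction remaining after one interval: e^(−kτ) = e^(−0.04987 × 12.0) = 0.5497
R = 1 / (1 − 0.5497) = 2.221
Css,max = 14.8 × 2.221 = 32.87 µg/mL
Css,min = Css,max × e^(−kτ) = 32.87 × 0.5497 ≈ 18.1 µg/mL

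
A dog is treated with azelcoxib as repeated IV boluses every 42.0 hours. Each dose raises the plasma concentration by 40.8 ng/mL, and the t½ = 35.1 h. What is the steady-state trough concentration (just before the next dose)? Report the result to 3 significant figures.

31.6 ng/mL

k = ln 2 / 35.1 = 0.01975 h⁻¹
Fraction remaining after one interval: e^(−kτ) = e^(−0.01975 × 42.0) = 0.4363
R = 1 / (1 − 0.4363) = 1.774
Css,max = 40.8 × 1.774 = 72.38 ng/mL
Css,min = Css,max × e^(−kτ) = 72.38 × 0.4363 ≈ 31.6 ng/mL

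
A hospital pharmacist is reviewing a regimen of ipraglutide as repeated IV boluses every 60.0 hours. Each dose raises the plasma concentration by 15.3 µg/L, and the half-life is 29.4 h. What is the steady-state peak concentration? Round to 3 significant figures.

20.2 µg/L

k = ln 2 / 29.4 = 0.02358 h⁻¹
Fraction remaining after one interval: e^(−kτ) = e^(−0.02358 × 60.0) = 0.2430
R = 1 / (1 − 0.2430) = 1.321
Css,max = 15.3 × 1.321 ≈ 20.2 µg/L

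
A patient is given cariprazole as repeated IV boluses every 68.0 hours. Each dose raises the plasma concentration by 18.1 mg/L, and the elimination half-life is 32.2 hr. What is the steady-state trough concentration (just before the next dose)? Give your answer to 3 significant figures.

5.45 mg/L

k = ln 2 / 32.2 = 0.02153 hr⁻¹
Fraction remaining after one interval: e^(−kτ) = e^(−0.02153 × 68.0) = 0.2314
R = 1 / (1 − 0.2314) = 1.301
Css,max = 18.1 × 1.301 = 23.55 mg/L
Css,min = Css,max × e^(−kτ) = 23.55 × 0.2314 ≈ 5.45 mg/L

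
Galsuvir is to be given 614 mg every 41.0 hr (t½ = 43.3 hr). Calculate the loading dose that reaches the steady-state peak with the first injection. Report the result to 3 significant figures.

1280 mg

k = ln 2 / 43.3 = 0.01601 hr⁻¹
Accumulation ratio R = 1 / (1 − e^(−kτ)) = 1 / (1 − e^(−0.01601×41.0)) = 1 / (1 − 0.5188) = 2.078
Loading dose = maintenance dose × R = 614 × 2.078 ≈ 1280 mg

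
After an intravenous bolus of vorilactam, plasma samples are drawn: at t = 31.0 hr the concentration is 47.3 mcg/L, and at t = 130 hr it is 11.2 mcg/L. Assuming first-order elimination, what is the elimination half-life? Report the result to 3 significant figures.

k = ln(C₁/C₂) / (t₂ − t₁) = ln(47.3/11.2) / (130 − 31.0)
  = 1.441 / 99.00 = 0.01455 hr⁻¹
t½ = ln 2 / k = ln 2 / 0.01455 ≈ 47.6 hours

47.6 hours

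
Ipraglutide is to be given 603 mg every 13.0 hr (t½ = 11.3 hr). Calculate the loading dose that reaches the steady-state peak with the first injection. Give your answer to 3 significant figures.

1100 mg

k = ln 2 / 11.3 = 0.06134 hr⁻¹
Accumulation ratio R = 1 / (1 − e^(−kτ)) = 1 / (1 − e^(−0.06134×13.0)) = 1 / (1 − 0.4505) = 1.820
Loading dose = maintenance dose × R = 603 × 1.820 ≈ 1100 mg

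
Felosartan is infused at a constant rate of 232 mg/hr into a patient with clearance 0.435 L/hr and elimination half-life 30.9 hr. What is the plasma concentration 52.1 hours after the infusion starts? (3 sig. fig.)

368 mg/L

Css = rate / CL = 232 / 0.435 = 533.3 mg/L
k = ln 2 / 30.9 = 0.02243 hr⁻¹
C(t) = Css (1 − e^(−kt)) = 533.3 × (1 − e^(−1.169)) = 533.3 × 0.6892 ≈ 368 mg/L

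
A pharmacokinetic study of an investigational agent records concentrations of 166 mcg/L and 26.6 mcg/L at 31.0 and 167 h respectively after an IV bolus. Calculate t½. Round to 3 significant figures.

k = ln(C₁/C₂) / (t₂ − t₁) = ln(166/26.6) / (167 − 31.0)
  = 1.831 / 136.0 = 0.01346 h⁻¹
t½ = ln 2 / k = ln 2 / 0.01346 ≈ 51.5 hours

51.5 hours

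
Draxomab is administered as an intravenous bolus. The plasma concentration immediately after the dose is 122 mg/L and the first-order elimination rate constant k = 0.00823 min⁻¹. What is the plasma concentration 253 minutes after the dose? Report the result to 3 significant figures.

C(t) = C₀ e^(−kt) = 122 × e^(−0.008230 × 253) = 122 × e^(−2.082) = 122 × 0.1247 ≈ 15.2 mg/L

15.2 mg/L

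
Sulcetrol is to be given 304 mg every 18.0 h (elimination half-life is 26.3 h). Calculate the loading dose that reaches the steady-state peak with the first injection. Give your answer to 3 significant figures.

k = ln 2 / 26.3 = 0.02636 h⁻¹
Accumulation ratio R = 1 / (1 − e^(−kτ)) = 1 / (1 − e^(−0.02636×18.0)) = 1 / (1 − 0.6223) = 2.647
Loading dose = maintenance dose × R = 304 × 2.647 ≈ 805 mg

805 mg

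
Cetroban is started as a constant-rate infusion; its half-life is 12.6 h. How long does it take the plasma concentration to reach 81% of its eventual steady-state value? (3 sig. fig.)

k = ln 2 / 12.6 = 0.05501 h⁻¹
f = 1 − e^(−kt)  ⇒  t = −ln(1 − f) / k
t = −ln(1 − 0.81) / 0.05501 = 1.661 / 0.05501 ≈ 30.2 hours

30.2 hours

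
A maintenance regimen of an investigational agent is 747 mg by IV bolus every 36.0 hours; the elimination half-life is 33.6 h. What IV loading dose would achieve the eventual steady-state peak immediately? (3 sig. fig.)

1430 mg

k = ln 2 / 33.6 = 0.02063 h⁻¹
Accumulation ratio R = 1 / (1 − e^(−kτ)) = 1 / (1 − e^(−0.02063×36.0)) = 1 / (1 − 0.4758) = 1.908
Loading dose = maintenance dose × R = 747 × 1.908 ≈ 1430 mg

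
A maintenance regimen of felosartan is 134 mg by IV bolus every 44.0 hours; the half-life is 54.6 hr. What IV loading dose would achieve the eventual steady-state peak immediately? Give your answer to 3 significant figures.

k = ln 2 / 54.6 = 0.01270 hr⁻¹
Accumulation ratio R = 1 / (1 − e^(−kτ)) = 1 / (1 − e^(−0.01270×44.0)) = 1 / (1 − 0.5720) = 2.337
Loading dose = maintenance dose × R = 134 × 2.337 ≈ 313 mg

313 mg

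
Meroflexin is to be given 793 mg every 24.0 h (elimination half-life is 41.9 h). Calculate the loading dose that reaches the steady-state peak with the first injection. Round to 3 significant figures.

k = ln 2 / 41.9 = 0.01654 h⁻¹
Accumulation ratio R = 1 / (1 − e^(−kτ)) = 1 / (1 − e^(−0.01654×24.0)) = 1 / (1 − 0.6723) = 3.052
Loading dose = maintenance dose × R = 793 × 3.052 ≈ 2420 mg

2420 mg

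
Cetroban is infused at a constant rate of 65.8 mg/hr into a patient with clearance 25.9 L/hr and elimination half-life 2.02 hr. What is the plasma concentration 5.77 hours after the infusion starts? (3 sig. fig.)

Css = rate / CL = 65.8 / 25.9 = 2.541 mg/L
k = ln 2 / 2.02 = 0.3431 hr⁻¹
C(t) = Css (1 − e^(−kt)) = 2.541 × (1 − e^(−1.980)) = 2.541 × 0.8619 ≈ 2.19 mg/L

2.19 mg/L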